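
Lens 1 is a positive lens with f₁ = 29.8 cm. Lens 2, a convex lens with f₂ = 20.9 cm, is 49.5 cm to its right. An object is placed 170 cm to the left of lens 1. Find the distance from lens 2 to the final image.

Lens 1: 1/d_i1 = 1/f₁ − 1/d_o1 = 1/(29.8) − 1/(170) = 0.02767, so d_i1 = 36.13 cm.
The intermediate image is 36.13 cm to the right of lens 1, which is 49.5 − (36.13) = 13.37 cm to the left of lens 2, so d_o2 = +13.37 cm.
Lens 2: 1/d_i2 = 1/f₂ − 1/d_o2 = 1/(20.9) − 1/(13.37) = -0.02695, so d_i2 = -37.1 cm.
The final image is virtual, 37.1 cm to the left of lens 2 (overall magnification ≈ -0.59).

37.1 cm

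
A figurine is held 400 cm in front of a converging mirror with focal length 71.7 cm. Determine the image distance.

87.4 cm

Mirror equation: 1/v = 1/f − 1/u = 1/(71.70) − 1/(400) = 0.01395 − 0.002500 = 0.01145, so v = 87.4 cm.
The image is real, inverted and reduced, in front of the mirror.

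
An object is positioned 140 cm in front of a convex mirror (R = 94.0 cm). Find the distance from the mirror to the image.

35.2 cm

f = R/2 = 94.0/2 = 47.00 cm; for a convex mirror, f = -47.00 cm.
Mirror equation: 1/q = 1/f − 1/p = 1/(-47.00) − 1/(140) = -0.02128 − 0.007143 = -0.02842, so q = -35.2 cm.
The image is virtual, upright and reduced, behind the mirror.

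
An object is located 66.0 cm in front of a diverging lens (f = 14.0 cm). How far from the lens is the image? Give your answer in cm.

11.6 cm

For a diverging lens, f = -14.0 cm.
Thin-lens equation: 1/d_i = 1/f − 1/d_o = 1/(-14.00) − 1/(66.0) = -0.07143 − 0.01515 = -0.08658, so d_i = -11.6 cm.
The image is virtual, upright and reduced, on the same side as the object.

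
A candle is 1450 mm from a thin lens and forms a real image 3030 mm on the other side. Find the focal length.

f = 981 mm (converging)

Real image ⇒ d_i = +3030 mm.
1/f = 1/d_o + 1/d_i = 1/(1450) + 1/(3030) = 0.001020, so f = 981 mm.
Since f is positive, the thin lens is converging.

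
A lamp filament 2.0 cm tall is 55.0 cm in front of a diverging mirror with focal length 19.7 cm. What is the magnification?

For a diverging mirror, f = -19.7 cm.
1/d_i = 1/f − 1/d_o = 1/(-19.70) − 1/(55.0) = -0.06894, so d_i = -14.50 cm.
m = −d_i/d_o = −(-14.50)/(55.0) = +0.264.
The image is virtual, upright and reduced, behind the mirror.

m = +0.264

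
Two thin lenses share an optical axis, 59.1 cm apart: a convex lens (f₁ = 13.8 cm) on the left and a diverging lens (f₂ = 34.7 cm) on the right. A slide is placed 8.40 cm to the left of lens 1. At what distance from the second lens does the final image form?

Lens 1: 1/d_i1 = 1/f₁ − 1/d_o1 = 1/(13.8) − 1/(8.40) = -0.04658, so d_i1 = -21.47 cm.
The intermediate image is 21.47 cm to the left of lens 1 (virtual), which is 59.1 − (-21.47) = 80.57 cm to the left of lens 2, so d_o2 = +80.57 cm.
Lens 2 is diverging, so f₂ = −34.7 cm.
Lens 2: 1/d_i2 = 1/f₂ − 1/d_o2 = 1/(-34.7) − 1/(80.57) = -0.04123, so d_i2 = -24.3 cm.
The final image is virtual, 24.3 cm to the left of lens 2 (overall magnification ≈ 0.77).

24.3 cm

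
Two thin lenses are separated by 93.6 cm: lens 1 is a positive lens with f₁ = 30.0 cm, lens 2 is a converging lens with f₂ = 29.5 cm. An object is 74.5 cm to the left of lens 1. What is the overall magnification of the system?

m = +1.43

Lens 1: 1/d_i1 = 1/(30.0) − 1/(74.5) = 0.01991, so d_i1 = 50.22 cm; m₁ = −d_i1/d_o1 = -0.6741.
d_o2 = 93.6 − (50.22) = 43.38 cm.
Lens 2: 1/d_i2 = 1/(29.5) − 1/(43.38) = 0.01085, so d_i2 = 92.20 cm; m₂ = −d_i2/d_o2 = -2.125.
m = m₁·m₂ = (-0.6741)(-2.125) = +1.43.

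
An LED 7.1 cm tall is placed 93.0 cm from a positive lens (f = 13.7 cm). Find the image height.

1.23 cm

1/d_i = 1/f − 1/d_o = 1/(13.70) − 1/(93.0) = 0.06224, so d_i = 16.07 cm.
m = −d_i/d_o = -0.1728.
|h_i| = |m|·h_o = 0.1728 × 7.1 = 1.23 cm. The image is real, inverted and reduced, on the far side of the lens.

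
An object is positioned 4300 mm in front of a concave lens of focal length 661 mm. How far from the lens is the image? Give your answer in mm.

For a concave lens, f = -661 mm.
Lens equation: 1/s_i = 1/f − 1/s_o = 1/(-661.0) − 1/(4300) = -0.001513 − 0.0002326 = -0.001745, so s_i = -573 mm.
The image is virtual, upright and reduced, on the same side as the object.

573 mm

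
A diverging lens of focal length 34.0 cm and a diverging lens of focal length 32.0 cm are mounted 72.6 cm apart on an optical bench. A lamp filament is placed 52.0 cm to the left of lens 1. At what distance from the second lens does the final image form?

Lens 1 is diverging, so f₁ = −34.0 cm.
Lens 1: 1/d_i1 = 1/f₁ − 1/d_o1 = 1/(-34.0) − 1/(52.0) = -0.04864, so d_i1 = -20.56 cm.
The intermediate image is 20.56 cm to the left of lens 1 (virtual), which is 72.6 − (-20.56) = 93.16 cm to the left of lens 2, so d_o2 = +93.16 cm.
Lens 2 is diverging, so f₂ = −32.0 cm.
Lens 2: 1/d_i2 = 1/f₂ − 1/d_o2 = 1/(-32.0) − 1/(93.16) = -0.04198, so d_i2 = -23.8 cm.
The final image is virtual, 23.8 cm to the left of lens 2 (overall magnification ≈ 0.10).

23.8 cm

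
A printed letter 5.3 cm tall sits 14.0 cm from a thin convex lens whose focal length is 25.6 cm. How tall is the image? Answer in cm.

1/d_i = 1/f − 1/d_o = 1/(25.60) − 1/(14.0) = -0.03237, so d_i = -30.90 cm.
m = −d_i/d_o = +2.207.
|h_i| = |m|·h_o = 2.207 × 5.3 = 11.7 cm. The image is virtual, upright and enlarged, on the same side as the object.

11.7 cm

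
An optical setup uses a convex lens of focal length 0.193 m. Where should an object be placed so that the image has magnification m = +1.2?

0.0322 m

m = −d_i/d_o ⇒ d_i = −m·d_o.
1/f = 1/d_o + 1/d_i = 1/d_o − 1/(m·d_o) = (1 − 1/m)/d_o, so d_o = f(1 − 1/m) = (0.1930)(1 − 1/(+1.2)) = 0.0322 m.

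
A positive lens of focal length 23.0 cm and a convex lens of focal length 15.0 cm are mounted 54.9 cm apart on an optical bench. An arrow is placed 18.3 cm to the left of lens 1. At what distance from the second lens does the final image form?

16.7 cm

Lens 1: 1/d_i1 = 1/f₁ − 1/d_o1 = 1/(23.0) − 1/(18.3) = -0.01117, so d_i1 = -89.55 cm.
The intermediate image is 89.55 cm to the left of lens 1 (virtual), which is 54.9 − (-89.55) = 144.4 cm to the left of lens 2, so d_o2 = +144.4 cm.
Lens 2: 1/d_i2 = 1/f₂ − 1/d_o2 = 1/(15.0) − 1/(144.4) = 0.05974, so d_i2 = 16.7 cm.
The final image is real, 16.7 cm to the right of lens 2 (overall magnification ≈ -0.57).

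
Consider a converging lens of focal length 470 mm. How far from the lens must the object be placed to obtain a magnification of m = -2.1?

694 mm

m = −d_i/d_o ⇒ d_i = −m·d_o.
1/f = 1/d_o + 1/d_i = 1/d_o − 1/(m·d_o) = (1 − 1/m)/d_o, so d_o = f(1 − 1/m) = (470.0)(1 − 1/(-2.1)) = 694 mm.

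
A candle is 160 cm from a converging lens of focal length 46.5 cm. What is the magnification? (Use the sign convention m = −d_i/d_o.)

1/d_i = 1/f − 1/d_o = 1/(46.50) − 1/(160) = 0.01526, so d_i = 65.55 cm.
m = −d_i/d_o = −(65.55)/(160) = -0.410.
The image is real, inverted and reduced, on the far side of the lens.

m = -0.410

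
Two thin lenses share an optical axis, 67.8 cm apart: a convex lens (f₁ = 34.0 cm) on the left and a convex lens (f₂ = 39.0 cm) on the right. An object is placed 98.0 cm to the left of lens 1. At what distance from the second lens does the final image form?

Lens 1: 1/d_i1 = 1/f₁ − 1/d_o1 = 1/(34.0) − 1/(98.0) = 0.01921, so d_i1 = 52.06 cm.
The intermediate image is 52.06 cm to the right of lens 1, which is 67.8 − (52.06) = 15.74 cm to the left of lens 2, so d_o2 = +15.74 cm.
Lens 2: 1/d_i2 = 1/f₂ − 1/d_o2 = 1/(39.0) − 1/(15.74) = -0.03789, so d_i2 = -26.4 cm.
The final image is virtual, 26.4 cm to the left of lens 2 (overall magnification ≈ -0.89).

26.4 cm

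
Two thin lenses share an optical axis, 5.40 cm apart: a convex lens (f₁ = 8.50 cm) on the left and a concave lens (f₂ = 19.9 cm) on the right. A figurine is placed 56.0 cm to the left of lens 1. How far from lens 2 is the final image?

6.02 cm

Lens 1: 1/d_i1 = 1/f₁ − 1/d_o1 = 1/(8.50) − 1/(56.0) = 0.09979, so d_i1 = 10.02 cm.
The intermediate image is 10.02 cm to the right of lens 1, which lies 4.620 cm to the right of lens 2 — a virtual object — so d_o2 = −4.620 cm.
Lens 2 is diverging, so f₂ = −19.9 cm.
Lens 2: 1/d_i2 = 1/f₂ − 1/d_o2 = 1/(-19.9) − 1/(-4.620) = 0.1662, so d_i2 = 6.02 cm.
The final image is real, 6.02 cm to the right of lens 2 (overall magnification ≈ -0.23).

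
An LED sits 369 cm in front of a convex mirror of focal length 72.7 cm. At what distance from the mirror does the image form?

For a convex mirror, f = -72.7 cm.
Mirror equation: 1/v = 1/f − 1/u = 1/(-72.70) − 1/(369) = -0.01376 − 0.002710 = -0.01647, so v = -60.7 cm.
The image is virtual, upright and reduced, behind the mirror.

60.7 cm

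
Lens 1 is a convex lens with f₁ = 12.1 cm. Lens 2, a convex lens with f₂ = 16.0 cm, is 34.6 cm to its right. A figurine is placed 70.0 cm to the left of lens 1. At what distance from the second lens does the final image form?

Lens 1: 1/d_i1 = 1/f₁ − 1/d_o1 = 1/(12.1) − 1/(70.0) = 0.06836, so d_i1 = 14.63 cm.
The intermediate image is 14.63 cm to the right of lens 1, which is 34.6 − (14.63) = 19.97 cm to the left of lens 2, so d_o2 = +19.97 cm.
Lens 2: 1/d_i2 = 1/f₂ − 1/d_o2 = 1/(16.0) − 1/(19.97) = 0.01242, so d_i2 = 80.5 cm.
The final image is real, 80.5 cm to the right of lens 2 (overall magnification ≈ 0.84).

80.5 cm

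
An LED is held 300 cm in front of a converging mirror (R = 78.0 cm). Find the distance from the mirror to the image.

f = R/2 = 78.0/2 = 39.00 cm.
Mirror equation: 1/d_i = 1/f − 1/d_o = 1/(39.00) − 1/(300) = 0.02564 − 0.003333 = 0.02231, so d_i = 44.8 cm.
The image is real, inverted and reduced, in front of the mirror.

44.8 cm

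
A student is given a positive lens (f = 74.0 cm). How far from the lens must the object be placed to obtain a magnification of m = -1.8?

m = −d_i/d_o ⇒ d_i = −m·d_o.
1/f = 1/d_o + 1/d_i = 1/d_o − 1/(m·d_o) = (1 − 1/m)/d_o, so d_o = f(1 − 1/m) = (74.00)(1 − 1/(-1.8)) = 115 cm.

115 cm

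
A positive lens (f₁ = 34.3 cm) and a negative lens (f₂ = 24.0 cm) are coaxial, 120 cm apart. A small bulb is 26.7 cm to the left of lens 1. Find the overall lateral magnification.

m = +0.410

Lens 1: 1/d_i1 = 1/(34.3) − 1/(26.7) = -0.008299, so d_i1 = -120.5 cm; m₁ = −d_i1/d_o1 = +4.513.
d_o2 = 120 − (-120.5) = 240.5 cm.
f₂ = −24.0 cm (diverging).
Lens 2: 1/d_i2 = 1/(-24.0) − 1/(240.5) = -0.04582, so d_i2 = -21.82 cm; m₂ = −d_i2/d_o2 = +0.09074.
m = m₁·m₂ = (+4.513)(+0.09074) = +0.410.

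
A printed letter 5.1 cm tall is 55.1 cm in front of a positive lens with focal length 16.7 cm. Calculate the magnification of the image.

1/d_i = 1/f − 1/d_o = 1/(16.70) − 1/(55.1) = 0.04173, so d_i = 23.96 cm.
m = −d_i/d_o = −(23.96)/(55.1) = -0.435.
The image is real, inverted and reduced, on the far side of the lens.

m = -0.435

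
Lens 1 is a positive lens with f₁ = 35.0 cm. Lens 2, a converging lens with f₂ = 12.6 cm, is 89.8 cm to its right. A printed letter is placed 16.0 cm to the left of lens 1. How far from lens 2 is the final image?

Lens 1: 1/d_i1 = 1/f₁ − 1/d_o1 = 1/(35.0) − 1/(16.0) = -0.03393, so d_i1 = -29.47 cm.
The intermediate image is 29.47 cm to the left of lens 1 (virtual), which is 89.8 − (-29.47) = 119.3 cm to the left of lens 2, so d_o2 = +119.3 cm.
Lens 2: 1/d_i2 = 1/f₂ − 1/d_o2 = 1/(12.6) − 1/(119.3) = 0.07098, so d_i2 = 14.1 cm.
The final image is real, 14.1 cm to the right of lens 2 (overall magnification ≈ -0.22).

14.1 cm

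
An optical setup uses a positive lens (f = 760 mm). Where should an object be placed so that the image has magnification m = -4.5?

929 mm

m = −d_i/d_o ⇒ d_i = −m·d_o.
1/f = 1/d_o + 1/d_i = 1/d_o − 1/(m·d_o) = (1 − 1/m)/d_o, so d_o = f(1 − 1/m) = (760.0)(1 − 1/(-4.5)) = 929 mm.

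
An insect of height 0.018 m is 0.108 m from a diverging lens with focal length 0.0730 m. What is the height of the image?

For a diverging lens, f = -0.0730 m.
1/d_i = 1/f − 1/d_o = 1/(-0.07300) − 1/(0.108) = -22.96, so d_i = -0.04356 m.
m = −d_i/d_o = +0.4033.
|h_i| = |m|·h_o = 0.4033 × 0.018 = 0.00726 m. The image is virtual, upright and reduced, on the same side as the object.

0.00726 m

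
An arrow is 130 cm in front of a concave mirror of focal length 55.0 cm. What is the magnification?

1/d_i = 1/f − 1/d_o = 1/(55.00) − 1/(130) = 0.01049, so d_i = 95.33 cm.
m = −d_i/d_o = −(95.33)/(130) = -0.733.
The image is real, inverted and reduced, in front of the mirror.

m = -0.733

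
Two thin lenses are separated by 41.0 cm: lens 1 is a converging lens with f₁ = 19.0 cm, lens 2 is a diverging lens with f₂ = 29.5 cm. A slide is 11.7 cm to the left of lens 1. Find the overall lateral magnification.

m = +0.761

Lens 1: 1/d_i1 = 1/(19.0) − 1/(11.7) = -0.03284, so d_i1 = -30.45 cm; m₁ = −d_i1/d_o1 = +2.603.
d_o2 = 41.0 − (-30.45) = 71.45 cm.
f₂ = −29.5 cm (diverging).
Lens 2: 1/d_i2 = 1/(-29.5) − 1/(71.45) = -0.04789, so d_i2 = -20.88 cm; m₂ = −d_i2/d_o2 = +0.2922.
m = m₁·m₂ = (+2.603)(+0.2922) = +0.761.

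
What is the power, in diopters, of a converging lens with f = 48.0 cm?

P = +2.08 D

f = 48.0 cm = 0.480 m.
P = 1/f = 1/(0.480 m) = +2.08 D.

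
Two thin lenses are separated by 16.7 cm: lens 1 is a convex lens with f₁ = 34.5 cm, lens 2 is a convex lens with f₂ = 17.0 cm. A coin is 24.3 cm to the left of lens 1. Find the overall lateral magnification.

m = -0.702

Lens 1: 1/d_i1 = 1/(34.5) − 1/(24.3) = -0.01217, so d_i1 = -82.19 cm; m₁ = −d_i1/d_o1 = +3.382.
d_o2 = 16.7 − (-82.19) = 98.89 cm.
Lens 2: 1/d_i2 = 1/(17.0) − 1/(98.89) = 0.04871, so d_i2 = 20.53 cm; m₂ = −d_i2/d_o2 = -0.2076.
m = m₁·m₂ = (+3.382)(-0.2076) = -0.702.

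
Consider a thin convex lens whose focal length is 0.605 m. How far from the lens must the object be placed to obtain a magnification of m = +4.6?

m = −d_i/d_o ⇒ d_i = −m·d_o.
1/f = 1/d_o + 1/d_i = 1/d_o − 1/(m·d_o) = (1 − 1/m)/d_o, so d_o = f(1 − 1/m) = (0.6050)(1 − 1/(+4.6)) = 0.473 m.

0.473 m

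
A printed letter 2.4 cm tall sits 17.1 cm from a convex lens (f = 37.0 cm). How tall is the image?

1/d_i = 1/f − 1/d_o = 1/(37.00) − 1/(17.1) = -0.03145, so d_i = -31.79 cm.
m = −d_i/d_o = +1.859.
|h_i| = |m|·h_o = 1.859 × 2.4 = 4.46 cm. The image is virtual, upright and enlarged, on the same side as the object.

4.46 cm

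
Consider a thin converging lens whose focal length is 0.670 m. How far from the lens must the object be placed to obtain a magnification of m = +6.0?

m = −d_i/d_o ⇒ d_i = −m·d_o.
1/f = 1/d_o + 1/d_i = 1/d_o − 1/(m·d_o) = (1 − 1/m)/d_o, so d_o = f(1 − 1/m) = (0.6700)(1 − 1/(+6.0)) = 0.558 m.

0.558 m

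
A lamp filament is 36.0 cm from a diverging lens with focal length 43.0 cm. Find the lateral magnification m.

m = +0.544

For a diverging lens, f = -43.0 cm.
1/d_i = 1/f − 1/d_o = 1/(-43.00) − 1/(36.0) = -0.05103, so d_i = -19.59 cm.
m = −d_i/d_o = −(-19.59)/(36.0) = +0.544.
The image is virtual, upright and reduced, on the same side as the object.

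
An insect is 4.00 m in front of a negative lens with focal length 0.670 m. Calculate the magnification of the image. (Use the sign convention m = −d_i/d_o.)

m = +0.143

For a negative lens, f = -0.670 m.
1/d_i = 1/f − 1/d_o = 1/(-0.6700) − 1/(4.00) = -1.743, so d_i = -0.5739 m.
m = −d_i/d_o = −(-0.5739)/(4.00) = +0.143.
The image is virtual, upright and reduced, on the same side as the object.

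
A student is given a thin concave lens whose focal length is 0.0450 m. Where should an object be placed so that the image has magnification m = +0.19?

For a concave lens, f = -0.0450 m.
m = −d_i/d_o ⇒ d_i = −m·d_o.
1/f = 1/d_o + 1/d_i = 1/d_o − 1/(m·d_o) = (1 − 1/m)/d_o, so d_o = f(1 − 1/m) = (-0.04500)(1 − 1/(+0.19)) = 0.192 m.

0.192 m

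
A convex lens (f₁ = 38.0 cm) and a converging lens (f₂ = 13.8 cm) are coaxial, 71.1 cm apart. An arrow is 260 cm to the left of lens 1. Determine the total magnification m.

Lens 1: 1/d_i1 = 1/(38.0) − 1/(260) = 0.02247, so d_i1 = 44.50 cm; m₁ = −d_i1/d_o1 = -0.1712.
d_o2 = 71.1 − (44.50) = 26.60 cm.
Lens 2: 1/d_i2 = 1/(13.8) − 1/(26.60) = 0.03487, so d_i2 = 28.68 cm; m₂ = −d_i2/d_o2 = -1.078.
m = m₁·m₂ = (-0.1712)(-1.078) = +0.185.

m = +0.185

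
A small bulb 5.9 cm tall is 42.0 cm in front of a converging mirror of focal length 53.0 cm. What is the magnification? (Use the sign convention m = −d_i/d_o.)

m = +4.82

1/d_i = 1/f − 1/d_o = 1/(53.00) − 1/(42.0) = -0.004942, so d_i = -202.4 cm.
m = −d_i/d_o = −(-202.4)/(42.0) = +4.82.
The image is virtual, upright and enlarged, behind the mirror.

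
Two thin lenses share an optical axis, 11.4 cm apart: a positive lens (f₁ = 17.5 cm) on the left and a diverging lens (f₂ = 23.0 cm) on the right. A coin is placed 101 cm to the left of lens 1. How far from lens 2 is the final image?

Lens 1: 1/d_i1 = 1/f₁ − 1/d_o1 = 1/(17.5) − 1/(101) = 0.04724, so d_i1 = 21.17 cm.
The intermediate image is 21.17 cm to the right of lens 1, which lies 9.770 cm to the right of lens 2 — a virtual object — so d_o2 = −9.770 cm.
Lens 2 is diverging, so f₂ = −23.0 cm.
Lens 2: 1/d_i2 = 1/f₂ − 1/d_o2 = 1/(-23.0) − 1/(-9.770) = 0.05888, so d_i2 = 17.0 cm.
The final image is real, 17.0 cm to the right of lens 2 (overall magnification ≈ -0.36).

17.0 cm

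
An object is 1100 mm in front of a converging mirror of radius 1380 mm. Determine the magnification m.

f = R/2 = 1380/2 = 690.0 mm.
1/d_i = 1/f − 1/d_o = 1/(690.0) − 1/(1100) = 0.0005402, so d_i = 1851 mm.
m = −d_i/d_o = −(1851)/(1100) = -1.68.
The image is real, inverted and enlarged, in front of the mirror.

m = -1.68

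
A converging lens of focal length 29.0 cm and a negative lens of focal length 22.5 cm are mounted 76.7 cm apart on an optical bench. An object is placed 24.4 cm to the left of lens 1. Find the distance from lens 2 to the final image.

Lens 1: 1/d_i1 = 1/f₁ − 1/d_o1 = 1/(29.0) − 1/(24.4) = -0.006501, so d_i1 = -153.8 cm.
The intermediate image is 153.8 cm to the left of lens 1 (virtual), which is 76.7 − (-153.8) = 230.5 cm to the left of lens 2, so d_o2 = +230.5 cm.
Lens 2 is diverging, so f₂ = −22.5 cm.
Lens 2: 1/d_i2 = 1/f₂ − 1/d_o2 = 1/(-22.5) − 1/(230.5) = -0.04878, so d_i2 = -20.5 cm.
The final image is virtual, 20.5 cm to the left of lens 2 (overall magnification ≈ 0.56).

20.5 cm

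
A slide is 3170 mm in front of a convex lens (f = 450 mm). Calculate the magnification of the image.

1/d_i = 1/f − 1/d_o = 1/(450.0) − 1/(3170) = 0.001907, so d_i = 524.4 mm.
m = −d_i/d_o = −(524.4)/(3170) = -0.165.
The image is real, inverted and reduced, on the far side of the lens.

m = -0.165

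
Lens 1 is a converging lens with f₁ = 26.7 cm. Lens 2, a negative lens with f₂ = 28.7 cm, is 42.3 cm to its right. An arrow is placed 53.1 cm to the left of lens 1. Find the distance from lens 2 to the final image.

Lens 1: 1/d_i1 = 1/f₁ − 1/d_o1 = 1/(26.7) − 1/(53.1) = 0.01862, so d_i1 = 53.70 cm.
The intermediate image is 53.70 cm to the right of lens 1, which lies 11.40 cm to the right of lens 2 — a virtual object — so d_o2 = −11.40 cm.
Lens 2 is diverging, so f₂ = −28.7 cm.
Lens 2: 1/d_i2 = 1/f₂ − 1/d_o2 = 1/(-28.7) − 1/(-11.40) = 0.05288, so d_i2 = 18.9 cm.
The final image is real, 18.9 cm to the right of lens 2 (overall magnification ≈ -1.7).

18.9 cm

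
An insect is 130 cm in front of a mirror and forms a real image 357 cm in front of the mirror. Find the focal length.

f = 95.3 cm (concave)

Real image ⇒ d_i = +357 cm.
1/f = 1/d_o + 1/d_i = 1/(130) + 1/(357) = 0.01049, so f = 95.3 cm.
Since f is positive, the mirror is concave.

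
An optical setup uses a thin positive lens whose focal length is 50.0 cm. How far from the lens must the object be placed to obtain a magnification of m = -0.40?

m = −d_i/d_o ⇒ d_i = −m·d_o.
1/f = 1/d_o + 1/d_i = 1/d_o − 1/(m·d_o) = (1 − 1/m)/d_o, so d_o = f(1 − 1/m) = (50.00)(1 − 1/(-0.40)) = 175 cm.

175 cm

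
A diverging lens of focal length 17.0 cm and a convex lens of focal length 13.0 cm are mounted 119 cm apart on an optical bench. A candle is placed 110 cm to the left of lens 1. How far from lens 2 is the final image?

14.4 cm

Lens 1 is diverging, so f₁ = −17.0 cm.
Lens 1: 1/d_i1 = 1/f₁ − 1/d_o1 = 1/(-17.0) − 1/(110) = -0.06791, so d_i1 = -14.72 cm.
The intermediate image is 14.72 cm to the left of lens 1 (virtual), which is 119 − (-14.72) = 133.7 cm to the left of lens 2, so d_o2 = +133.7 cm.
Lens 2: 1/d_i2 = 1/f₂ − 1/d_o2 = 1/(13.0) − 1/(133.7) = 0.06944, so d_i2 = 14.4 cm.
The final image is real, 14.4 cm to the right of lens 2 (overall magnification ≈ -0.014).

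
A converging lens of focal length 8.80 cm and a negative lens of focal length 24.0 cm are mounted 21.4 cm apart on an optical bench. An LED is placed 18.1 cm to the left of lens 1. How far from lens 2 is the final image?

3.63 cm

Lens 1: 1/d_i1 = 1/f₁ − 1/d_o1 = 1/(8.80) − 1/(18.1) = 0.05839, so d_i1 = 17.13 cm.
The intermediate image is 17.13 cm to the right of lens 1, which is 21.4 − (17.13) = 4.270 cm to the left of lens 2, so d_o2 = +4.270 cm.
Lens 2 is diverging, so f₂ = −24.0 cm.
Lens 2: 1/d_i2 = 1/f₂ − 1/d_o2 = 1/(-24.0) − 1/(4.270) = -0.2759, so d_i2 = -3.63 cm.
The final image is virtual, 3.63 cm to the left of lens 2 (overall magnification ≈ -0.80).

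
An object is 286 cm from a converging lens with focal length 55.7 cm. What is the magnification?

m = -0.242

1/d_i = 1/f − 1/d_o = 1/(55.70) − 1/(286) = 0.01446, so d_i = 69.17 cm.
m = −d_i/d_o = −(69.17)/(286) = -0.242.
The image is real, inverted and reduced, on the far side of the lens.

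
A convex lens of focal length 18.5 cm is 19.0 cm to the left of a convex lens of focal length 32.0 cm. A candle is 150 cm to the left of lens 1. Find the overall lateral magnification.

m = -0.132

Lens 1: 1/d_i1 = 1/(18.5) − 1/(150) = 0.04739, so d_i1 = 21.10 cm; m₁ = −d_i1/d_o1 = -0.1407.
d_o2 = 19.0 − (21.10) = -2.100 cm (virtual object).
Lens 2: 1/d_i2 = 1/(32.0) − 1/(-2.100) = 0.5074, so d_i2 = 1.971 cm; m₂ = −d_i2/d_o2 = +0.9384.
m = m₁·m₂ = (-0.1407)(+0.9384) = -0.132.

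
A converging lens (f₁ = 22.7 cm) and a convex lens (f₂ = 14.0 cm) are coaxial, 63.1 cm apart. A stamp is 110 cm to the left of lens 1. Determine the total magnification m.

Lens 1: 1/d_i1 = 1/(22.7) − 1/(110) = 0.03496, so d_i1 = 28.60 cm; m₁ = −d_i1/d_o1 = -0.2600.
d_o2 = 63.1 − (28.60) = 34.50 cm.
Lens 2: 1/d_i2 = 1/(14.0) − 1/(34.50) = 0.04244, so d_i2 = 23.56 cm; m₂ = −d_i2/d_o2 = -0.6829.
m = m₁·m₂ = (-0.2600)(-0.6829) = +0.178.

m = +0.178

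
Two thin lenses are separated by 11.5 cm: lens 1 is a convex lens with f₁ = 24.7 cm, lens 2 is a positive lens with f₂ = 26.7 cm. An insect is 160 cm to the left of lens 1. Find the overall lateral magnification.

Lens 1: 1/d_i1 = 1/(24.7) − 1/(160) = 0.03424, so d_i1 = 29.21 cm; m₁ = −d_i1/d_o1 = -0.1826.
d_o2 = 11.5 − (29.21) = -17.71 cm (virtual object).
Lens 2: 1/d_i2 = 1/(26.7) − 1/(-17.71) = 0.09392, so d_i2 = 10.65 cm; m₂ = −d_i2/d_o2 = +0.6012.
m = m₁·m₂ = (-0.1826)(+0.6012) = -0.110.

m = -0.110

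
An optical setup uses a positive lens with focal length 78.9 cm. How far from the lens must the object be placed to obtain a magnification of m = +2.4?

46.0 cm

m = −d_i/d_o ⇒ d_i = −m·d_o.
1/f = 1/d_o + 1/d_i = 1/d_o − 1/(m·d_o) = (1 − 1/m)/d_o, so d_o = f(1 − 1/m) = (78.90)(1 − 1/(+2.4)) = 46.0 cm.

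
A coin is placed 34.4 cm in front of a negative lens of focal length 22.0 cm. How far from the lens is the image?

13.4 cm

For a negative lens, f = -22.0 cm.
Thin-lens equation: 1/s_i = 1/f − 1/s_o = 1/(-22.00) − 1/(34.4) = -0.04545 − 0.02907 = -0.07452, so s_i = -13.4 cm.
The image is virtual, upright and reduced, on the same side as the object.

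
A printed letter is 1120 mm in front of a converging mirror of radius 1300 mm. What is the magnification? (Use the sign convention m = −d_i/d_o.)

f = R/2 = 1300/2 = 650.0 mm.
1/d_i = 1/f − 1/d_o = 1/(650.0) − 1/(1120) = 0.0006456, so d_i = 1549 mm.
m = −d_i/d_o = −(1549)/(1120) = -1.38.
The image is real, inverted and enlarged, in front of the mirror.

m = -1.38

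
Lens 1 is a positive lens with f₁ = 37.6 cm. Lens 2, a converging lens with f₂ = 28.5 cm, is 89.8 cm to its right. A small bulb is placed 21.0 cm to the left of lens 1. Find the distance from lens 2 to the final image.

36.0 cm

Lens 1: 1/d_i1 = 1/f₁ − 1/d_o1 = 1/(37.6) − 1/(21.0) = -0.02102, so d_i1 = -47.57 cm.
The intermediate image is 47.57 cm to the left of lens 1 (virtual), which is 89.8 − (-47.57) = 137.4 cm to the left of lens 2, so d_o2 = +137.4 cm.
Lens 2: 1/d_i2 = 1/f₂ − 1/d_o2 = 1/(28.5) − 1/(137.4) = 0.02781, so d_i2 = 36.0 cm.
The final image is real, 36.0 cm to the right of lens 2 (overall magnification ≈ -0.59).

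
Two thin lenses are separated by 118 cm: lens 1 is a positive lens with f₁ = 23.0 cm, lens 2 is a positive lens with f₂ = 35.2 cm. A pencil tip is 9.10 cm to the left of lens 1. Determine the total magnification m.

Lens 1: 1/d_i1 = 1/(23.0) − 1/(9.10) = -0.06641, so d_i1 = -15.06 cm; m₁ = −d_i1/d_o1 = +1.655.
d_o2 = 118 − (-15.06) = 133.1 cm.
Lens 2: 1/d_i2 = 1/(35.2) − 1/(133.1) = 0.02090, so d_i2 = 47.86 cm; m₂ = −d_i2/d_o2 = -0.3596.
m = m₁·m₂ = (+1.655)(-0.3596) = -0.595.

m = -0.595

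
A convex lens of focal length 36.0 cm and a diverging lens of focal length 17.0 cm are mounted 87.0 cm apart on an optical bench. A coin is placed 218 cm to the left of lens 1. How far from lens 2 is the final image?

Lens 1: 1/d_i1 = 1/f₁ − 1/d_o1 = 1/(36.0) − 1/(218) = 0.02319, so d_i1 = 43.12 cm.
The intermediate image is 43.12 cm to the right of lens 1, which is 87.0 − (43.12) = 43.88 cm to the left of lens 2, so d_o2 = +43.88 cm.
Lens 2 is diverging, so f₂ = −17.0 cm.
Lens 2: 1/d_i2 = 1/f₂ − 1/d_o2 = 1/(-17.0) − 1/(43.88) = -0.08161, so d_i2 = -12.3 cm.
The final image is virtual, 12.3 cm to the left of lens 2 (overall magnification ≈ -0.055).

12.3 cm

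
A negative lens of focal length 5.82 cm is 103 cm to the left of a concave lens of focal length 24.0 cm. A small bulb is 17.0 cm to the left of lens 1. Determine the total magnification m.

f₁ = −5.82 cm (diverging).
Lens 1: 1/d_i1 = 1/(-5.82) − 1/(17.0) = -0.2306, so d_i1 = -4.336 cm; m₁ = −d_i1/d_o1 = +0.2551.
d_o2 = 103 − (-4.336) = 107.3 cm.
f₂ = −24.0 cm (diverging).
Lens 2: 1/d_i2 = 1/(-24.0) − 1/(107.3) = -0.05099, so d_i2 = -19.61 cm; m₂ = −d_i2/d_o2 = +0.1828.
m = m₁·m₂ = (+0.2551)(+0.1828) = +0.0466.

m = +0.0466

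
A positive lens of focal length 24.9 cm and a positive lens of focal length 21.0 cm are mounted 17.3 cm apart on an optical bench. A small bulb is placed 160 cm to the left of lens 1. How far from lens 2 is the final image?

7.71 cm

Lens 1: 1/d_i1 = 1/f₁ − 1/d_o1 = 1/(24.9) − 1/(160) = 0.03391, so d_i1 = 29.49 cm.
The intermediate image is 29.49 cm to the right of lens 1, which lies 12.19 cm to the right of lens 2 — a virtual object — so d_o2 = −12.19 cm.
Lens 2: 1/d_i2 = 1/f₂ − 1/d_o2 = 1/(21.0) − 1/(-12.19) = 0.1297, so d_i2 = 7.71 cm.
The final image is real, 7.71 cm to the right of lens 2 (overall magnification ≈ -0.12).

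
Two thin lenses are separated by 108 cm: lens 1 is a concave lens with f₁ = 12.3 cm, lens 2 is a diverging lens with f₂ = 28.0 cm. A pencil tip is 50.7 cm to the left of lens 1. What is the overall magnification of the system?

m = +0.0375

f₁ = −12.3 cm (diverging).
Lens 1: 1/d_i1 = 1/(-12.3) − 1/(50.7) = -0.1010, so d_i1 = -9.899 cm; m₁ = −d_i1/d_o1 = +0.1952.
d_o2 = 108 − (-9.899) = 117.9 cm.
f₂ = −28.0 cm (diverging).
Lens 2: 1/d_i2 = 1/(-28.0) − 1/(117.9) = -0.04420, so d_i2 = -22.63 cm; m₂ = −d_i2/d_o2 = +0.1919.
m = m₁·m₂ = (+0.1952)(+0.1919) = +0.0375.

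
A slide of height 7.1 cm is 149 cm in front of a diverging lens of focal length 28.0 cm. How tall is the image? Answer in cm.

1.12 cm

For a diverging lens, f = -28.0 cm.
1/d_i = 1/f − 1/d_o = 1/(-28.00) − 1/(149) = -0.04243, so d_i = -23.57 cm.
m = −d_i/d_o = +0.1582.
|h_i| = |m|·h_o = 0.1582 × 7.1 = 1.12 cm. The image is virtual, upright and reduced, on the same side as the object.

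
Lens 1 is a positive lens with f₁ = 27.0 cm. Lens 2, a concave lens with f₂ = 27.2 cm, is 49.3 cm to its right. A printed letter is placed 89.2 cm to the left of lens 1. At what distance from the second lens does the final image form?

Lens 1: 1/d_i1 = 1/f₁ − 1/d_o1 = 1/(27.0) − 1/(89.2) = 0.02583, so d_i1 = 38.72 cm.
The intermediate image is 38.72 cm to the right of lens 1, which is 49.3 − (38.72) = 10.58 cm to the left of lens 2, so d_o2 = +10.58 cm.
Lens 2 is diverging, so f₂ = −27.2 cm.
Lens 2: 1/d_i2 = 1/f₂ − 1/d_o2 = 1/(-27.2) − 1/(10.58) = -0.1313, so d_i2 = -7.62 cm.
The final image is virtual, 7.62 cm to the left of lens 2 (overall magnification ≈ -0.31).

7.62 cm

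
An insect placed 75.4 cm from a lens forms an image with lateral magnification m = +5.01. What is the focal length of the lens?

m = −d_i/d_o ⇒ d_i = −m·d_o = −(+5.01)·(75.4) = -377.8 cm.
1/f = 1/d_o + 1/d_i = 1/(75.4) + 1/(-377.8) = 0.01062, so f = 94.2 cm.
Since f is positive, the lens is converging.

f = 94.2 cm (converging)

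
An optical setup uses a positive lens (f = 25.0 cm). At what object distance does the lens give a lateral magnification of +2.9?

16.4 cm

m = −d_i/d_o ⇒ d_i = −m·d_o.
1/f = 1/d_o + 1/d_i = 1/d_o − 1/(m·d_o) = (1 − 1/m)/d_o, so d_o = f(1 − 1/m) = (25.00)(1 − 1/(+2.9)) = 16.4 cm.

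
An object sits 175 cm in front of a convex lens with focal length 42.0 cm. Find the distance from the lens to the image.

Thin-lens equation: 1/s_i = 1/f − 1/s_o = 1/(42.00) − 1/(175) = 0.02381 − 0.005714 = 0.01810, so s_i = 55.3 cm.
The image is real, inverted and reduced, on the far side of the lens.

55.3 cm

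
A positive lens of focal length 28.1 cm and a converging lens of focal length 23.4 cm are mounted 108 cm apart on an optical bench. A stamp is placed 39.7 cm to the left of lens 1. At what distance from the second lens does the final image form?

23.9 cm

Lens 1: 1/d_i1 = 1/f₁ − 1/d_o1 = 1/(28.1) − 1/(39.7) = 0.01040, so d_i1 = 96.17 cm.
The intermediate image is 96.17 cm to the right of lens 1, which is 108 − (96.17) = 11.83 cm to the left of lens 2, so d_o2 = +11.83 cm.
Lens 2: 1/d_i2 = 1/f₂ − 1/d_o2 = 1/(23.4) − 1/(11.83) = -0.04180, so d_i2 = -23.9 cm.
The final image is virtual, 23.9 cm to the left of lens 2 (overall magnification ≈ -4.9).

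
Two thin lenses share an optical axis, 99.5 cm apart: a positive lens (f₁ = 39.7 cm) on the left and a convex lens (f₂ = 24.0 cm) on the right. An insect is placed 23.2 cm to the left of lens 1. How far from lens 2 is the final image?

Lens 1: 1/d_i1 = 1/f₁ − 1/d_o1 = 1/(39.7) − 1/(23.2) = -0.01791, so d_i1 = -55.82 cm.
The intermediate image is 55.82 cm to the left of lens 1 (virtual), which is 99.5 − (-55.82) = 155.3 cm to the left of lens 2, so d_o2 = +155.3 cm.
Lens 2: 1/d_i2 = 1/f₂ − 1/d_o2 = 1/(24.0) − 1/(155.3) = 0.03523, so d_i2 = 28.4 cm.
The final image is real, 28.4 cm to the right of lens 2 (overall magnification ≈ -0.44).

28.4 cm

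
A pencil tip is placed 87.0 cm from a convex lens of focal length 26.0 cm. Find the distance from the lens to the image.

Thin-lens equation: 1/d_i = 1/f − 1/d_o = 1/(26.00) − 1/(87.0) = 0.03846 − 0.01149 = 0.02697, so d_i = 37.1 cm.
The image is real, inverted and reduced, on the far side of the lens.

37.1 cm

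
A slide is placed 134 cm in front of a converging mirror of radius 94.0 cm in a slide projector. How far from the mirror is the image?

72.4 cm

f = R/2 = 94.0/2 = 47.00 cm.
Mirror equation: 1/s_i = 1/f − 1/s_o = 1/(47.00) − 1/(134) = 0.02128 − 0.007463 = 0.01381, so s_i = 72.4 cm.
The image is real, inverted and reduced, in front of the mirror.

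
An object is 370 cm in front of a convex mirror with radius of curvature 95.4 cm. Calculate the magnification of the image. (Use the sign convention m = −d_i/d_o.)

m = +0.114

f = R/2 = 95.4/2 = 47.70 cm; for a convex mirror, f = -47.70 cm.
1/d_i = 1/f − 1/d_o = 1/(-47.70) − 1/(370) = -0.02367, so d_i = -42.25 cm.
m = −d_i/d_o = −(-42.25)/(370) = +0.114.
The image is virtual, upright and reduced, behind the mirror.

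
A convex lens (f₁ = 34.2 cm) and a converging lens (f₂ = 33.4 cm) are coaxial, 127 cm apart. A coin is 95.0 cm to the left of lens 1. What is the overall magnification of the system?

m = +0.468

Lens 1: 1/d_i1 = 1/(34.2) − 1/(95.0) = 0.01871, so d_i1 = 53.44 cm; m₁ = −d_i1/d_o1 = -0.5625.
d_o2 = 127 − (53.44) = 73.56 cm.
Lens 2: 1/d_i2 = 1/(33.4) − 1/(73.56) = 0.01635, so d_i2 = 61.18 cm; m₂ = −d_i2/d_o2 = -0.8317.
m = m₁·m₂ = (-0.5625)(-0.8317) = +0.468.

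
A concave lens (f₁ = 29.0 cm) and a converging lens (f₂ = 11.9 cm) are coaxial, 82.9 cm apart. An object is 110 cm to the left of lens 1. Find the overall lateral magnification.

m = -0.0264

f₁ = −29.0 cm (diverging).
Lens 1: 1/d_i1 = 1/(-29.0) − 1/(110) = -0.04357, so d_i1 = -22.95 cm; m₁ = −d_i1/d_o1 = +0.2086.
d_o2 = 82.9 − (-22.95) = 105.9 cm.
Lens 2: 1/d_i2 = 1/(11.9) − 1/(105.9) = 0.07459, so d_i2 = 13.41 cm; m₂ = −d_i2/d_o2 = -0.1266.
m = m₁·m₂ = (+0.2086)(-0.1266) = -0.0264.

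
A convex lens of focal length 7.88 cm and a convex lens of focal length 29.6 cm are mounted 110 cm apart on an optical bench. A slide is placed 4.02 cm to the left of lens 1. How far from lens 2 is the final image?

Lens 1: 1/d_i1 = 1/f₁ − 1/d_o1 = 1/(7.88) − 1/(4.02) = -0.1219, so d_i1 = -8.207 cm.
The intermediate image is 8.207 cm to the left of lens 1 (virtual), which is 110 − (-8.207) = 118.2 cm to the left of lens 2, so d_o2 = +118.2 cm.
Lens 2: 1/d_i2 = 1/f₂ − 1/d_o2 = 1/(29.6) − 1/(118.2) = 0.02532, so d_i2 = 39.5 cm.
The final image is real, 39.5 cm to the right of lens 2 (overall magnification ≈ -0.68).

39.5 cm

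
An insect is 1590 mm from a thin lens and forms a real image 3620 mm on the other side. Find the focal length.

Real image ⇒ d_i = +3620 mm.
1/f = 1/d_o + 1/d_i = 1/(1590) + 1/(3620) = 0.0009052, so f = 1100 mm.
Since f is positive, the thin lens is converging.

f = 1100 mm (converging)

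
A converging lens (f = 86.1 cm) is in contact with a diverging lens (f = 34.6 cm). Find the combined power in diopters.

P = -1.73 D

P₁ = 1/f₁ = 1/(0.861 m) = +1.161 D; P₂ = 1/f₂ = 1/(-0.346 m) = -2.890 D.
For thin lenses in contact, P = P₁ + P₂ = (+1.161) + (-2.890) = -1.73 D.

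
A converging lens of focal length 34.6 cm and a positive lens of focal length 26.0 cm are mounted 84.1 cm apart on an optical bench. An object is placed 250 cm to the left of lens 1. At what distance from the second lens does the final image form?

Lens 1: 1/d_i1 = 1/f₁ − 1/d_o1 = 1/(34.6) − 1/(250) = 0.02490, so d_i1 = 40.16 cm.
The intermediate image is 40.16 cm to the right of lens 1, which is 84.1 − (40.16) = 43.94 cm to the left of lens 2, so d_o2 = +43.94 cm.
Lens 2: 1/d_i2 = 1/f₂ − 1/d_o2 = 1/(26.0) − 1/(43.94) = 0.01570, so d_i2 = 63.7 cm.
The final image is real, 63.7 cm to the right of lens 2 (overall magnification ≈ 0.23).

63.7 cm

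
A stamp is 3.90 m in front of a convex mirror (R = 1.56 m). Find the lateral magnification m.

m = +0.167

f = R/2 = 1.56/2 = 0.7800 m; for a convex mirror, f = -0.7800 m.
1/d_i = 1/f − 1/d_o = 1/(-0.7800) − 1/(3.90) = -1.538, so d_i = -0.6500 m.
m = −d_i/d_o = −(-0.6500)/(3.90) = +0.167.
The image is virtual, upright and reduced, behind the mirror.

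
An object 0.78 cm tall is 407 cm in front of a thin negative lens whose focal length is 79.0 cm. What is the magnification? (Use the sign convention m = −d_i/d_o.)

For a negative lens, f = -79.0 cm.
1/d_i = 1/f − 1/d_o = 1/(-79.00) − 1/(407) = -0.01512, so d_i = -66.16 cm.
m = −d_i/d_o = −(-66.16)/(407) = +0.163.
The image is virtual, upright and reduced, on the same side as the object.

m = +0.163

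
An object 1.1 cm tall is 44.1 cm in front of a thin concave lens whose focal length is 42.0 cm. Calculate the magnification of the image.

For a concave lens, f = -42.0 cm.
1/d_i = 1/f − 1/d_o = 1/(-42.00) − 1/(44.1) = -0.04649, so d_i = -21.51 cm.
m = −d_i/d_o = −(-21.51)/(44.1) = +0.488.
The image is virtual, upright and reduced, on the same side as the object.

m = +0.488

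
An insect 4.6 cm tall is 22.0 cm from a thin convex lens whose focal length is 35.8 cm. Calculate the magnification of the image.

m = +2.59

1/d_i = 1/f − 1/d_o = 1/(35.80) − 1/(22.0) = -0.01752, so d_i = -57.07 cm.
m = −d_i/d_o = −(-57.07)/(22.0) = +2.59.
The image is virtual, upright and enlarged, on the same side as the object.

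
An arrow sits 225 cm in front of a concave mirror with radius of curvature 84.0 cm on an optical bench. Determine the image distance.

51.6 cm

f = R/2 = 84.0/2 = 42.00 cm.
Mirror equation: 1/s_i = 1/f − 1/s_o = 1/(42.00) − 1/(225) = 0.02381 − 0.004444 = 0.01937, so s_i = 51.6 cm.
The image is real, inverted and reduced, in front of the mirror.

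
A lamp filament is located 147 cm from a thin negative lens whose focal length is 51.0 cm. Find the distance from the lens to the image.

For a negative lens, f = -51.0 cm.
Thin-lens equation: 1/v = 1/f − 1/u = 1/(-51.00) − 1/(147) = -0.01961 − 0.006803 = -0.02641, so v = -37.9 cm.
The image is virtual, upright and reduced, on the same side as the object.

37.9 cm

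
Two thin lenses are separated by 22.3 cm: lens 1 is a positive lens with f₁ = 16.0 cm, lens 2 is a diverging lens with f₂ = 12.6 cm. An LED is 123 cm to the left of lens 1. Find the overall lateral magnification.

Lens 1: 1/d_i1 = 1/(16.0) − 1/(123) = 0.05437, so d_i1 = 18.39 cm; m₁ = −d_i1/d_o1 = -0.1495.
d_o2 = 22.3 − (18.39) = 3.910 cm.
f₂ = −12.6 cm (diverging).
Lens 2: 1/d_i2 = 1/(-12.6) − 1/(3.910) = -0.3351, so d_i2 = -2.984 cm; m₂ = −d_i2/d_o2 = +0.7632.
m = m₁·m₂ = (-0.1495)(+0.7632) = -0.114.

m = -0.114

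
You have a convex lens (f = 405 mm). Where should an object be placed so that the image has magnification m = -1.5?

675 mm

m = −d_i/d_o ⇒ d_i = −m·d_o.
1/f = 1/d_o + 1/d_i = 1/d_o − 1/(m·d_o) = (1 − 1/m)/d_o, so d_o = f(1 − 1/m) = (405.0)(1 − 1/(-1.5)) = 675 mm.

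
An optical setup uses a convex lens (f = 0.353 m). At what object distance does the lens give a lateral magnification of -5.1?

0.422 m

m = −d_i/d_o ⇒ d_i = −m·d_o.
1/f = 1/d_o + 1/d_i = 1/d_o − 1/(m·d_o) = (1 − 1/m)/d_o, so d_o = f(1 − 1/m) = (0.3530)(1 − 1/(-5.1)) = 0.422 m.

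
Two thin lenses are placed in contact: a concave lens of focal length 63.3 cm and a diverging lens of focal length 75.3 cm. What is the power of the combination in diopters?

P = -2.91 D

P₁ = 1/f₁ = 1/(-0.633 m) = -1.580 D; P₂ = 1/f₂ = 1/(-0.753 m) = -1.328 D.
For thin lenses in contact, P = P₁ + P₂ = (-1.580) + (-1.328) = -2.91 D.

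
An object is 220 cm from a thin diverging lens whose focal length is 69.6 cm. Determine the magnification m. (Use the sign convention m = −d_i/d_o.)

m = +0.240

For a diverging lens, f = -69.6 cm.
1/d_i = 1/f − 1/d_o = 1/(-69.60) − 1/(220) = -0.01891, so d_i = -52.87 cm.
m = −d_i/d_o = −(-52.87)/(220) = +0.240.
The image is virtual, upright and reduced, on the same side as the object.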